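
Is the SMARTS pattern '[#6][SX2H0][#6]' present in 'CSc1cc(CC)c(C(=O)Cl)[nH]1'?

Yes

The pattern [#6][SX2H0][#6] describes an aliphatic sulfur bridging two carbons with no H on the sulfur — a thioether.
The molecule carries a methylthio ether (-SCH3), whose atoms satisfy every constraint of the query, so the pattern matches.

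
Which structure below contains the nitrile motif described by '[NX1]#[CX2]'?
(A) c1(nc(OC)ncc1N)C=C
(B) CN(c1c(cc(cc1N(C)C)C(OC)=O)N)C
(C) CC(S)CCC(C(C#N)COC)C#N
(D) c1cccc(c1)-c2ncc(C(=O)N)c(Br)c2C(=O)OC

[NX1]#[CX2] describes a nitrogen triple-bonded to a two-connected carbon (a nitrile).
(A) has a primary amino group (-NH2) but the nitrogen is NX3 (three connections), not NX1 triple-bonded.
(B) has a primary amino group (-NH2) but the nitrogen is NX3 (three connections), not NX1 triple-bonded.
(C) contains a nitrile (-C#N), which satisfies every atom and bond constraint.
(D) has a primary amide (-C(=O)NH2) but the nitrogen is NX3, not NX1.
So the answer is (C).

C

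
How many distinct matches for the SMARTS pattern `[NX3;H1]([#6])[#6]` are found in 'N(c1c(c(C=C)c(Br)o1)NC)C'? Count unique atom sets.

[NX3;H1]([#6])[#6] is the SMARTS for a secondary amine: a trivalent nitrogen with one H, bonded to two carbons.
The molecule carries 2 separate instances of an N-methylamino group (-NHCH3) meeting every constraint; each maps to a distinct set of atoms, giving 2 matches.

2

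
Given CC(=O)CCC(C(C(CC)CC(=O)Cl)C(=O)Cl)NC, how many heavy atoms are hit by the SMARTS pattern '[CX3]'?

3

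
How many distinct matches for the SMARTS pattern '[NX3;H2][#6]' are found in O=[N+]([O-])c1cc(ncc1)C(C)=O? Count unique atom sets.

[NX3;H2][#6] is the SMARTS for a primary amine: a trivalent nitrogen with two H attached to carbon.
The molecule has a nitro group (-[N+](=O)[O-]), but the nitrogen is [N+] with no H, not NX3H2; nothing else fits, so there are 0 matches.

0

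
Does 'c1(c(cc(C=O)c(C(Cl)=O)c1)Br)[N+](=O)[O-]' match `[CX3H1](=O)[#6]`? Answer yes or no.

Yes

The pattern [CX3H1](=O)[#6] describes an sp2 carbon with one H, double-bonded to O and single-bonded to carbon — an aldehyde.
The molecule carries an aldehyde (-CHO), whose atoms satisfy every constraint of the query, so the pattern matches.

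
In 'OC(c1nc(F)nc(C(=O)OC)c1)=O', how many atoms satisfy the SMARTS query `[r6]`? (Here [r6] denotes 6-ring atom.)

6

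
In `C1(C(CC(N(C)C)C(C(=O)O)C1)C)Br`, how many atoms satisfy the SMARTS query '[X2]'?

1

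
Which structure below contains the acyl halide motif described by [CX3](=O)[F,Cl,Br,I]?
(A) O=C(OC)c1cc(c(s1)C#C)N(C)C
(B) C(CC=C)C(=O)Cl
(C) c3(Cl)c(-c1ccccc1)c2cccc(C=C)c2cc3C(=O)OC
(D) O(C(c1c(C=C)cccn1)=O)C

[CX3](=O)[F,Cl,Br,I] describes a carbonyl carbon bonded to a halogen (an acyl halide).
(A) has a methyl-ester group (-C(=O)OCH3) but the carbonyl is bonded to -O-C, not to a halogen.
(B) contains an acyl chloride (-C(=O)Cl), which satisfies every atom and bond constraint.
(C) has a methyl-ester group (-C(=O)OCH3) but the carbonyl is bonded to -O-C, not to a halogen.
(D) has a methyl-ester group (-C(=O)OCH3) but the carbonyl is bonded to -O-C, not to a halogen.
So the answer is (B).

B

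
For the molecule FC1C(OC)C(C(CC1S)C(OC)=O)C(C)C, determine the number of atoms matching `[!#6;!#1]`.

5

Check the 17 heavy atoms by environment: 12× C → no; 1× S → match; 1× F → match; 3× O → match.
Summing the matching environments: 1 + 1 + 3 = 5 matching atoms.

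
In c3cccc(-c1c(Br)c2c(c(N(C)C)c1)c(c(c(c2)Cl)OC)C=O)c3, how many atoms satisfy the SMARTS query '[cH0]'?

9

Check the 25 heavy atoms by environment: 9× c (aromatic, H0) → match; 7× c (aromatic, H1) → no; 1× C (H1) → no; 2× O (H0) → no; 3× C (H3) → no; 1× Br (H0) → no; 1× Cl (H0) → no; 1× N (H0) → no.
That gives 9 matching atoms.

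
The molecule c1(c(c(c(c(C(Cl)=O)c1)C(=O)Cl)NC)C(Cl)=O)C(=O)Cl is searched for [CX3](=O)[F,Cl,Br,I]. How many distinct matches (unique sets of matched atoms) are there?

4

[CX3](=O)[F,Cl,Br,I] is the SMARTS for an acyl halide: a carbonyl carbon bonded to a halogen.
The molecule carries 4 separate instances of an acyl chloride (-C(=O)Cl) meeting every constraint; each maps to a distinct set of atoms, giving 4 matches.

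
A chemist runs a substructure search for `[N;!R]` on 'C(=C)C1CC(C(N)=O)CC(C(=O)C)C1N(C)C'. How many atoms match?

2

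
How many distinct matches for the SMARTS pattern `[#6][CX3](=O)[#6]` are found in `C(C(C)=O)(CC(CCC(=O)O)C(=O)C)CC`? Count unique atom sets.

[#6][CX3](=O)[#6] is the SMARTS for a ketone: a carbonyl carbon (no H) flanked by two carbons.
The molecule carries 2 separate instances of an acetyl/ketone group (-C(=O)CH3) meeting every constraint; each maps to a distinct set of atoms, giving 2 matches.

2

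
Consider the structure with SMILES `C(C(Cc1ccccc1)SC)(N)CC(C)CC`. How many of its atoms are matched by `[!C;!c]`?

2

The query [!C;!c] means: neither aliphatic nor aromatic carbon — same as [!#6].
Check the 17 heavy atoms by environment: 9× C → no; 1× N → match; 1× S → match; 6× c (aromatic) → no.
Summing the matching environments: 1 + 1 = 2 matching atoms.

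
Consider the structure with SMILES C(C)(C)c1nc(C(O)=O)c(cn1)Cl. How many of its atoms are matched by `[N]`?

0

Check the 13 heavy atoms by environment: 2× n (aromatic) → no; 4× c (aromatic) → no; 4× C → no; 2× O → no; 1× Cl → no.
No environment satisfies the query, so 0 matching atoms.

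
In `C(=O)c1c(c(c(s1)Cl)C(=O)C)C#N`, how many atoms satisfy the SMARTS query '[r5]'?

Check the 13 heavy atoms by environment: 1× s (aromatic, in 5-ring) → match; 4× c (aromatic, in 5-ring) → match; 1× Cl (acyclic) → no; 4× C (acyclic) → no; 1× N (acyclic) → no; 2× O (acyclic) → no.
Summing the matching environments: 1 + 4 = 5 matching atoms.

5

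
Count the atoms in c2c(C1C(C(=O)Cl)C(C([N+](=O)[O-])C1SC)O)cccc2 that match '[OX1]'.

The query [OX1] means: aliphatic oxygen with one total connection — typically a carbonyl =O or an oxide.
Check the 20 heavy atoms by environment: 6× C (X4) → no; 1× S (X2) → no; 1× C (X3) → no; 2× O (X1) → match; 1× Cl (X1) → no; 1× N (charge +1, X3) → no; 1× O (charge -1, X1) → match; 1× O (X2) → no; 6× c (aromatic, X3) → no.
Summing the matching environments: 2 + 1 = 3 matching atoms.

3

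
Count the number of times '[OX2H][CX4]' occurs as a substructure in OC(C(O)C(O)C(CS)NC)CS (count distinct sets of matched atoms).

3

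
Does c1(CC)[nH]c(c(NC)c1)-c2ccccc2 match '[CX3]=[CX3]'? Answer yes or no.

No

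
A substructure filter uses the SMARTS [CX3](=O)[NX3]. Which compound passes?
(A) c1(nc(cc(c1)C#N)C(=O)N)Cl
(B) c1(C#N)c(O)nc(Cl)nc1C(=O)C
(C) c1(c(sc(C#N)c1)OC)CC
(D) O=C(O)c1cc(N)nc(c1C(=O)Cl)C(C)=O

[CX3](=O)[NX3] describes a carbonyl carbon bonded to a trivalent nitrogen (an amide).
(A) contains a primary amide (-C(=O)NH2), which satisfies every atom and bond constraint.
(B) has a nitrile (-C#N) but the nitrile N is NX1 (triple-bonded), not NX3.
(C) has a nitrile (-C#N) but the nitrile N is NX1 (triple-bonded), not NX3.
(D) has a carboxylic acid group (-C(=O)OH) but the carbonyl is bonded to O, not to an NX3 nitrogen.
So the answer is (A).

A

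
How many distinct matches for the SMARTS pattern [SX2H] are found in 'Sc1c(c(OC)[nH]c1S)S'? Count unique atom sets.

[SX2H] is the SMARTS for a thiol: an aliphatic sulfur with two connections, one being H.
The molecule carries 3 separate instances of a thiol (-SH) meeting every constraint; each maps to a distinct set of atoms, giving 3 matches.

3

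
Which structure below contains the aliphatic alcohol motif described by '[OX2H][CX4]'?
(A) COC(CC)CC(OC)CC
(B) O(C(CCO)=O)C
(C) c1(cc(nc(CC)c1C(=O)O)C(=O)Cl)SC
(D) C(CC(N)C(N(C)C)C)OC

[OX2H][CX4] describes a hydroxyl oxygen bound to an sp3 (X4) carbon (an aliphatic alcohol).
(A) has a methoxy ether (-OCH3) but the oxygen has H0 (ether), not H1.
(B) contains a hydroxyl group (-OH), which satisfies every atom and bond constraint.
(C) has a carboxylic acid group (-C(=O)OH) but the -OH is on a CX3 carbonyl carbon, not a CX4 carbon.
(D) has a methoxy ether (-OCH3) but the oxygen has H0 (ether), not H1.
So the answer is (B).

B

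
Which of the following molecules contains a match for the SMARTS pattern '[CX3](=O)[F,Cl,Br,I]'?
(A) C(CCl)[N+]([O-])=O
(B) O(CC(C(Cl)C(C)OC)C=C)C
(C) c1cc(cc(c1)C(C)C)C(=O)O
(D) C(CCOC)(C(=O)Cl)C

D

[CX3](=O)[F,Cl,Br,I] describes a carbonyl carbon bonded to a halogen (an acyl halide).
(A) has a chloro substituent but the Cl is not on a carbonyl carbon.
(B) has a chloro substituent but the Cl is not on a carbonyl carbon.
(C) has a carboxylic acid group (-C(=O)OH) but the carbonyl is bonded to -OH, not to a halogen.
(D) contains an acyl chloride (-C(=O)Cl), which satisfies every atom and bond constraint.
So the answer is (D).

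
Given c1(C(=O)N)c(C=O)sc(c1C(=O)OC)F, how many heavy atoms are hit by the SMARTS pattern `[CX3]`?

3

The query [CX3] means: C with X3: aliphatic carbon with exactly 3 total connections.
Check the 15 heavy atoms by environment: 1× s (aromatic, X2) → no; 4× c (aromatic, X3) → no; 3× C (X3) → match; 3× O (X1) → no; 1× O (X2) → no; 1× C (X4) → no; 1× N (X3) → no; 1× F (X1) → no.
That gives 3 matching atoms.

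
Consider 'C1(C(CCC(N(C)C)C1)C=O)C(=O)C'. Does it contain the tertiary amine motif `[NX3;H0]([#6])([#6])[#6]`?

Yes

The pattern [NX3;H0]([#6])([#6])[#6] describes a trivalent nitrogen with no H, bonded to three carbons — a tertiary amine.
The molecule carries a dimethylamino group (-N(CH3)2), whose atoms satisfy every constraint of the query, so the pattern matches.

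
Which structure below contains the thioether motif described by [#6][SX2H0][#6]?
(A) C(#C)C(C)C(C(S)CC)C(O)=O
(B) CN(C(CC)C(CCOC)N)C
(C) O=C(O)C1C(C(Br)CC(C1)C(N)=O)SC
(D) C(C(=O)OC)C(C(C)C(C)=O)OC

C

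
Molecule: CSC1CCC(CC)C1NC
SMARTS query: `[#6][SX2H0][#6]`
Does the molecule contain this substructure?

Yes

The pattern [#6][SX2H0][#6] describes an aliphatic sulfur bridging two carbons with no H on the sulfur — a thioether.
The molecule carries a methylthio ether (-SCH3), whose atoms satisfy every constraint of the query, so the pattern matches.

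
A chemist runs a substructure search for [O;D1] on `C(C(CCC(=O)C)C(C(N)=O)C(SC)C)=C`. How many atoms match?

The query [O;D1] means: aliphatic oxygen bonded to exactly one heavy atom.
Check the 16 heavy atoms by environment: 3× C (D2) → no; 5× C (D3) → no; 4× C (D1) → no; 2× O (D1) → match; 1× N (D1) → no; 1× S (D2) → no.
That gives 2 matching atoms.

2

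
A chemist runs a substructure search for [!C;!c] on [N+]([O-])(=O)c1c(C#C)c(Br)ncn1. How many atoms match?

6

The query [!C;!c] means: neither aliphatic nor aromatic carbon — same as [!#6].
Check the 12 heavy atoms by environment: 2× n (aromatic) → match; 4× c (aromatic) → no; 1× Br → match; 1× N (charge +1) → match; 1× O (charge -1) → match; 1× O → match; 2× C → no.
Summing the matching environments: 2 + 1 + 1 + 1 + 1 = 6 matching atoms.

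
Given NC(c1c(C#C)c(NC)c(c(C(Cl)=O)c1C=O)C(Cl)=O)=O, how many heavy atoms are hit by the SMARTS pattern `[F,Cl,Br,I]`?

2

The query [F,Cl,Br,I] means: comma = OR; matches any of F, Cl, Br, I.
Check the 21 heavy atoms by environment: 6× c (aromatic) → no; 7× C → no; 4× O → no; 2× Cl → match; 2× N → no.
That gives 2 matching atoms.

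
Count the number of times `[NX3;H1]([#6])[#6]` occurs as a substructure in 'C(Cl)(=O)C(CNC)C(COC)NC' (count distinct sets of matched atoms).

2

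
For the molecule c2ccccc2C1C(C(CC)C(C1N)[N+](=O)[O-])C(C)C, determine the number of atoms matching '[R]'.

The query [R] means: R matches any atom that is part of a ring.
Check the 20 heavy atoms by environment: 5× C (in 5-ring) → match; 5× C (acyclic) → no; 1× N (charge +1, acyclic) → no; 1× O (charge -1, acyclic) → no; 1× O (acyclic) → no; 6× c (aromatic, in 6-ring) → match; 1× N (acyclic) → no.
Summing the matching environments: 5 + 6 = 11 matching atoms.

11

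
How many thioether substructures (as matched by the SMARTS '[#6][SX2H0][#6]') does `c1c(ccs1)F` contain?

0

[#6][SX2H0][#6] is the SMARTS for a thioether: an aliphatic sulfur bridging two carbons with no H on the sulfur.
No fragment in the molecule satisfies every constraint, giving 0 matches.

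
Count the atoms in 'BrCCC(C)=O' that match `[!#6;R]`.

The query [!#6;R] means: non-carbon atom that is part of a ring.
Check the 6 heavy atoms by environment: 4× C (acyclic) → no; 1× Br (acyclic) → no; 1× O (acyclic) → no.
No environment satisfies the query, so 0 matching atoms.

0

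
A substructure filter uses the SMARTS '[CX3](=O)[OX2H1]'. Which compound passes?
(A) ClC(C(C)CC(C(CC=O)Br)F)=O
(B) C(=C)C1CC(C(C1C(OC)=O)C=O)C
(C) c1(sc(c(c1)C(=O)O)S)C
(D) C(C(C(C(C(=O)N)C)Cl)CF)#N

[CX3](=O)[OX2H1] describes an sp2 carbon double-bonded to O and single-bonded to an -OH oxygen (a carboxylic acid).
(A) has an acyl chloride (-C(=O)Cl) but the carbonyl is bonded to Cl, not to an -OH oxygen.
(B) has a methyl-ester group (-C(=O)OCH3) but the singly-bonded O has no H (OX2H0, not OX2H1).
(C) contains a carboxylic acid group (-C(=O)OH), which satisfies every atom and bond constraint.
(D) has a primary amide (-C(=O)NH2) but the carbonyl is bonded to N, not to an -OH oxygen.
So the answer is (C).

C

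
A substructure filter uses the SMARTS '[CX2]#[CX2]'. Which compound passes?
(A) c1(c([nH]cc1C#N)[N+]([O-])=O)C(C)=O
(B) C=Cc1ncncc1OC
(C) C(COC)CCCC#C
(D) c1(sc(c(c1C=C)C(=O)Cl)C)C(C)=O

C

[CX2]#[CX2] describes a carbon-carbon triple bond (an alkyne).
(A) has a nitrile (-C#N) but the triple bond is C#N, not C#C.
(B) has a vinyl group (-CH=CH2) but the C=C is a double bond; both carbons are CX3, not CX2.
(C) contains an ethynyl group (-C#CH), which satisfies every atom and bond constraint.
(D) has a vinyl group (-CH=CH2) but the C=C is a double bond; both carbons are CX3, not CX2.
So the answer is (C).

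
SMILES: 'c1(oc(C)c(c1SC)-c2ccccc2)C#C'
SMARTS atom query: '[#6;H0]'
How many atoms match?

6

The query [#6;H0] means: any carbon with no attached hydrogen.
Check the 16 heavy atoms by environment: 1× o (aromatic, H0) → no; 5× c (aromatic, H0) → match; 1× S (H0) → no; 2× C (H3) → no; 1× C (H0) → match; 1× C (H1) → no; 5× c (aromatic, H1) → no.
Summing the matching environments: 5 + 1 = 6 matching atoms.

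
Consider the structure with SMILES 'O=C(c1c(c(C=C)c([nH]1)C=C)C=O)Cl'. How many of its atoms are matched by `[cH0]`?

4

The query [cH0] means: aromatic carbon with no attached hydrogen (substituted or ring-fusion).
Check the 14 heavy atoms by environment: 1× n (aromatic, H1) → no; 4× c (aromatic, H0) → match; 3× C (H1) → no; 2× C (H2) → no; 2× O (H0) → no; 1× C (H0) → no; 1× Cl (H0) → no.
That gives 4 matching atoms.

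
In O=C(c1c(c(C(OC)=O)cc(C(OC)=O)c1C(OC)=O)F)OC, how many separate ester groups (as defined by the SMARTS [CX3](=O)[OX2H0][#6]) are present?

4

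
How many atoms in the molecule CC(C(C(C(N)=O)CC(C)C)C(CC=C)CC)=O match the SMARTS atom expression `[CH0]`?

The query [CH0] means: aliphatic carbon with no attached hydrogen.
Check the 18 heavy atoms by environment: 4× C (H2) → no; 5× C (H1) → no; 4× C (H3) → no; 2× C (H0) → match; 2× O (H0) → no; 1× N (H2) → no.
That gives 2 matching atoms.

2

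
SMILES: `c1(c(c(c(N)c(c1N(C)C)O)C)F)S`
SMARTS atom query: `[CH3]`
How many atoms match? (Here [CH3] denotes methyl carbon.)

3

The query [CH3] means: aliphatic carbon with exactly three hydrogens.
Check the 14 heavy atoms by environment: 6× c (aromatic, H0) → no; 1× S (H1) → no; 1× F (H0) → no; 1× N (H2) → no; 1× O (H1) → no; 1× N (H0) → no; 3× C (H3) → match.
That gives 3 matching atoms.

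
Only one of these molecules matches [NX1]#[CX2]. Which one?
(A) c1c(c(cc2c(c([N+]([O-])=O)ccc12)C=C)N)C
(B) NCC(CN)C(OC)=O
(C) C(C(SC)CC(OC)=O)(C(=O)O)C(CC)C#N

[NX1]#[CX2] describes a nitrogen triple-bonded to a two-connected carbon (a nitrile).
(A) has a primary amino group (-NH2) but the nitrogen is NX3 (three connections), not NX1 triple-bonded.
(B) has a primary amino group (-NH2) but the nitrogen is NX3 (three connections), not NX1 triple-bonded.
(C) contains a nitrile (-C#N), which satisfies every atom and bond constraint.
So the answer is (C).

C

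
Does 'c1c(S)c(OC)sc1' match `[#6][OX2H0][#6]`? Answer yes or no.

Yes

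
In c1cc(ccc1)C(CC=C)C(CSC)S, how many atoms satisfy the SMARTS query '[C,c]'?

13

Check the 15 heavy atoms by environment: 7× C → match; 2× S → no; 6× c (aromatic) → match.
Summing the matching environments: 7 + 6 = 13 matching atoms.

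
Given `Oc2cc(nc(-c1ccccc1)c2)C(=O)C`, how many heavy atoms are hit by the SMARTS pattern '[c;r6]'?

The query [c;r6] means: aromatic carbon that belongs to a six-membered ring.
Check the 16 heavy atoms by environment: 1× n (aromatic, in 6-ring) → no; 11× c (aromatic, in 6-ring) → match; 2× O (acyclic) → no; 2× C (acyclic) → no.
That gives 11 matching atoms.

11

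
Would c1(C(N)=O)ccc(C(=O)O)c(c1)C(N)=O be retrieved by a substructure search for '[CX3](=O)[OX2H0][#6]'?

No

The pattern [CX3](=O)[OX2H0][#6] describes a carbonyl carbon bonded to an oxygen that is itself bonded to carbon (no H on that O) — an ester.
The closest candidate here is a primary amide (-C(=O)NH2), but the carbonyl is bonded to N, not to an O-C linkage. No other fragment satisfies the full query, so there is no match.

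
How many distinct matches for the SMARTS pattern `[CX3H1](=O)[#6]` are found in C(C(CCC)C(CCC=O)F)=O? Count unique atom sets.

2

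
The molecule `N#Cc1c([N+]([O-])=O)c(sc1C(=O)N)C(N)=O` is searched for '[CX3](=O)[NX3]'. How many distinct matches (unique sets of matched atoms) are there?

[CX3](=O)[NX3] is the SMARTS for an amide: a carbonyl carbon bonded to a trivalent nitrogen.
The molecule carries 2 separate instances of a primary amide (-C(=O)NH2) meeting every constraint; each maps to a distinct set of atoms, giving 2 matches.

2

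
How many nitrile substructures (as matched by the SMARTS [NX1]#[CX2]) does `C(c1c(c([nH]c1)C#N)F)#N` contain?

[NX1]#[CX2] is the SMARTS for a nitrile: a nitrogen triple-bonded to a two-connected carbon.
The molecule carries 2 separate instances of a nitrile (-C#N) meeting every constraint; each maps to a distinct set of atoms, giving 2 matches.

2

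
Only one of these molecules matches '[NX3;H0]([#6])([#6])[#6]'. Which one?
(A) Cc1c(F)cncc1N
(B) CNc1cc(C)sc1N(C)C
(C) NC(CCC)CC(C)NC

B

[NX3;H0]([#6])([#6])[#6] describes a trivalent nitrogen with no H, bonded to three carbons (a tertiary amine).
(A) has a primary amino group (-NH2) but the nitrogen has H2, not H0 with three carbons.
(B) contains a dimethylamino group (-N(CH3)2), which satisfies every atom and bond constraint.
(C) has a primary amino group (-NH2) but the nitrogen has H2, not H0 with three carbons.
So the answer is (B).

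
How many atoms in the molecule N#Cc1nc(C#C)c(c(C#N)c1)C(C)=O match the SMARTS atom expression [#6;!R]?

6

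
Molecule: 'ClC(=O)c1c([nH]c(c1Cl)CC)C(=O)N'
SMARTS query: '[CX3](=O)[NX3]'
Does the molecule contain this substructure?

Yes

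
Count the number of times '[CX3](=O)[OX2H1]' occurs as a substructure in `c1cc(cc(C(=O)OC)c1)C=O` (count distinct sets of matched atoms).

0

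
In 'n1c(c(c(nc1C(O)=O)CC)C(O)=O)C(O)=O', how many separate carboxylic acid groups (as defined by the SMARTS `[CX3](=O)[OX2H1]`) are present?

[CX3](=O)[OX2H1] is the SMARTS for a carboxylic acid: an sp2 carbon double-bonded to O and single-bonded to an -OH oxygen.
The molecule carries 3 separate instances of a carboxylic acid group (-C(=O)OH) meeting every constraint; each maps to a distinct set of atoms, giving 3 matches.

3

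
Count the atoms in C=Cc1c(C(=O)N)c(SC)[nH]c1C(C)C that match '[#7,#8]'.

3

The query [#7,#8] means: nitrogen or oxygen (comma = OR).
Check the 15 heavy atoms by environment: 1× n (aromatic) → match; 4× c (aromatic) → no; 1× S → no; 7× C → no; 1× O → match; 1× N → match.
Summing the matching environments: 1 + 1 + 1 = 3 matching atoms.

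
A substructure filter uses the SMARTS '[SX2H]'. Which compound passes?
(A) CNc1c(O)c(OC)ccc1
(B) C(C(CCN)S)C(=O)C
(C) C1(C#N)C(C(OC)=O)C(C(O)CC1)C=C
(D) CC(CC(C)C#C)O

B

[SX2H] describes an aliphatic sulfur with two connections, one being H (a thiol).
(A) has a hydroxyl group (-OH) but it is an -OH, not an -SH.
(B) contains a thiol (-SH), which satisfies every atom and bond constraint.
(C) has a hydroxyl group (-OH) but it is an -OH, not an -SH.
(D) has a hydroxyl group (-OH) but it is an -OH, not an -SH.
So the answer is (B).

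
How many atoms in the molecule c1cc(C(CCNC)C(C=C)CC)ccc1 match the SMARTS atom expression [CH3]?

2

Check the 16 heavy atoms by environment: 2× C (H3) → match; 4× C (H2) → no; 3× C (H1) → no; 1× c (aromatic, H0) → no; 5× c (aromatic, H1) → no; 1× N (H1) → no.
That gives 2 matching atoms.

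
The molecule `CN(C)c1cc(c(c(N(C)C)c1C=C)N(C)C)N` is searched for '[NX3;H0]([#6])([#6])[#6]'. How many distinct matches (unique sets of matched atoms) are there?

3

[NX3;H0]([#6])([#6])[#6] is the SMARTS for a tertiary amine: a trivalent nitrogen with no H, bonded to three carbons.
The molecule carries 3 separate instances of a dimethylamino group (-N(CH3)2) meeting every constraint; each maps to a distinct set of atoms, giving 3 matches.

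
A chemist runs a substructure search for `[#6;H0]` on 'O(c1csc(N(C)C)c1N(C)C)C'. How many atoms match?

3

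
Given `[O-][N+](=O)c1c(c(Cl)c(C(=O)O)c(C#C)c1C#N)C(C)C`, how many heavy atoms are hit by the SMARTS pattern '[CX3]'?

1

Check the 20 heavy atoms by environment: 6× c (aromatic, X3) → no; 1× Cl (X1) → no; 3× C (X2) → no; 1× N (X1) → no; 1× C (X3) → match; 2× O (X1) → no; 1× O (X2) → no; 1× N (charge +1, X3) → no; 1× O (charge -1, X1) → no; 3× C (X4) → no.
That gives 1 matching atom.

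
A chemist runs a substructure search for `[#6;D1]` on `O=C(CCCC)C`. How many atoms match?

2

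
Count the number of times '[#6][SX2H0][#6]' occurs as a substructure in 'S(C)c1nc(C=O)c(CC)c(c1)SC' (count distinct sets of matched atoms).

2

[#6][SX2H0][#6] is the SMARTS for a thioether: an aliphatic sulfur bridging two carbons with no H on the sulfur.
The molecule carries 2 separate instances of a methylthio ether (-SCH3) meeting every constraint; each maps to a distinct set of atoms, giving 2 matches.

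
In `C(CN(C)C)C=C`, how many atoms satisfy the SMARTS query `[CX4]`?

4

The query [CX4] means: C with X4: aliphatic carbon with exactly 4 total connections (bonds + H).
Check the 7 heavy atoms by environment: 4× C (X4) → match; 2× C (X3) → no; 1× N (X3) → no.
That gives 4 matching atoms.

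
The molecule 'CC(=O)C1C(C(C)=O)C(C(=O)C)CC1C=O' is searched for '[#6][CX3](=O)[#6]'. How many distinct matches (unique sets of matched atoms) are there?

3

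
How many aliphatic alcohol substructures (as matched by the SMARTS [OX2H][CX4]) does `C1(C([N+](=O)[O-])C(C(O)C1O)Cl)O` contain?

[OX2H][CX4] is the SMARTS for an aliphatic alcohol: a hydroxyl oxygen bound to an sp3 (X4) carbon.
The molecule carries 3 separate instances of a hydroxyl group (-OH) meeting every constraint; each maps to a distinct set of atoms, giving 3 matches.

3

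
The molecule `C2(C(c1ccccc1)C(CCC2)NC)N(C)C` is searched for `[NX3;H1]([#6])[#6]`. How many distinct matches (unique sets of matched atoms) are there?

[NX3;H1]([#6])[#6] is the SMARTS for a secondary amine: a trivalent nitrogen with one H, bonded to two carbons.
Exactly one fragment in the molecule meets all constraints, giving 1 match.

1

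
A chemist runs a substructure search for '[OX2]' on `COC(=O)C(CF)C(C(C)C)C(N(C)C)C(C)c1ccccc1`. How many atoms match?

1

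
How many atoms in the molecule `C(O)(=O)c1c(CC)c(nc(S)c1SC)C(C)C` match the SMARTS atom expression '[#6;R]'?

5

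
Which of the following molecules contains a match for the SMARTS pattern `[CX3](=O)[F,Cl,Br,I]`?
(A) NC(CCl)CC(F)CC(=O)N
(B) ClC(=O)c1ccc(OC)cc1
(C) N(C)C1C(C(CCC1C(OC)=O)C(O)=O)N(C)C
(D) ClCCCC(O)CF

B

[CX3](=O)[F,Cl,Br,I] describes a carbonyl carbon bonded to a halogen (an acyl halide).
(A) has a chloro substituent but the Cl is not on a carbonyl carbon.
(B) contains an acyl chloride (-C(=O)Cl), which satisfies every atom and bond constraint.
(C) has a carboxylic acid group (-C(=O)OH) but the carbonyl is bonded to -OH, not to a halogen.
(D) has a chloro substituent but the Cl is not on a carbonyl carbon.
So the answer is (B).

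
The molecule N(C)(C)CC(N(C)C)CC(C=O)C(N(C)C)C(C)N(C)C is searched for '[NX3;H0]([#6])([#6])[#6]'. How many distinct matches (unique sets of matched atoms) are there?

4

[NX3;H0]([#6])([#6])[#6] is the SMARTS for a tertiary amine: a trivalent nitrogen with no H, bonded to three carbons.
The molecule carries 4 separate instances of a dimethylamino group (-N(CH3)2) meeting every constraint; each maps to a distinct set of atoms, giving 4 matches.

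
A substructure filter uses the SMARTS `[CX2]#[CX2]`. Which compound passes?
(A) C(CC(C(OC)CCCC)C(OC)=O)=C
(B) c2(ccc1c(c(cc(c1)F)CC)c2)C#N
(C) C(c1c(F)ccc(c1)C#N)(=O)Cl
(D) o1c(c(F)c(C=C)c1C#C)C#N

D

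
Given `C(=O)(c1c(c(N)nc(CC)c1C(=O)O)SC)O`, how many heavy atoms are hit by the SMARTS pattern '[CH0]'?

The query [CH0] means: aliphatic carbon with no attached hydrogen.
Check the 17 heavy atoms by environment: 1× n (aromatic, H0) → no; 5× c (aromatic, H0) → no; 1× C (H2) → no; 2× C (H3) → no; 2× C (H0) → match; 2× O (H0) → no; 2× O (H1) → no; 1× N (H2) → no; 1× S (H0) → no.
That gives 2 matching atoms.

2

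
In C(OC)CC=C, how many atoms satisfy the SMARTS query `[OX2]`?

The query [OX2] means: aliphatic oxygen with two total connections — ether, hydroxyl, or ester single-bond O.
Check the 6 heavy atoms by environment: 3× C (X4) → no; 1× O (X2) → match; 2× C (X3) → no.
That gives 1 matching atom.

1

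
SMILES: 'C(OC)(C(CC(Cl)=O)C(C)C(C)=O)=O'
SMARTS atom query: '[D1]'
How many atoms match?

The query [D1] means: atom with exactly one heavy-atom neighbour (degree 1).
Check the 14 heavy atoms by environment: 1× C (D2) → no; 5× C (D3) → no; 3× C (D1) → match; 3× O (D1) → match; 1× O (D2) → no; 1× Cl (D1) → match.
Summing the matching environments: 3 + 3 + 1 = 7 matching atoms.

7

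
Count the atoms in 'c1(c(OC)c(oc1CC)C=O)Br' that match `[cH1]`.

The query [cH1] means: aromatic carbon bearing exactly one hydrogen.
Check the 12 heavy atoms by environment: 1× o (aromatic, H0) → no; 4× c (aromatic, H0) → no; 1× C (H1) → no; 2× O (H0) → no; 1× C (H2) → no; 2× C (H3) → no; 1× Br (H0) → no.
No environment satisfies the query, so 0 matching atoms.

0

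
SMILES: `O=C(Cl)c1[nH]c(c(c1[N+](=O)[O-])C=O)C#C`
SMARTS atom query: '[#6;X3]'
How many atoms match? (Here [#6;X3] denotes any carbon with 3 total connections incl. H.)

The query [#6;X3] means: any carbon (aromatic or not) with three total connections.
Check the 15 heavy atoms by environment: 1× n (aromatic, X3) → no; 4× c (aromatic, X3) → match; 2× C (X3) → match; 3× O (X1) → no; 1× Cl (X1) → no; 1× N (charge +1, X3) → no; 1× O (charge -1, X1) → no; 2× C (X2) → no.
Summing the matching environments: 4 + 2 = 6 matching atoms.

6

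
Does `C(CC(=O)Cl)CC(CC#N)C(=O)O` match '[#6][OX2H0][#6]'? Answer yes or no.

No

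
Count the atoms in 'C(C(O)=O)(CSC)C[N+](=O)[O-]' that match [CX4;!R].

4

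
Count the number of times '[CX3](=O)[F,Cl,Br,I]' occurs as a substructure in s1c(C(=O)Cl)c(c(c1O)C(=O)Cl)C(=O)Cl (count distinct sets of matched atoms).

3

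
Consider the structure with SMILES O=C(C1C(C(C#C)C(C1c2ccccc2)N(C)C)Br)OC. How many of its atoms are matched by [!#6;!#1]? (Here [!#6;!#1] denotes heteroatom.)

Check the 21 heavy atoms by environment: 11× C → no; 2× O → match; 1× N → match; 6× c (aromatic) → no; 1× Br → match.
Summing the matching environments: 2 + 1 + 1 = 4 matching atoms.

4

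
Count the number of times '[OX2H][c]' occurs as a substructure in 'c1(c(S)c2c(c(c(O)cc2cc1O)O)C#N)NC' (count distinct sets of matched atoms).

3

[OX2H][c] is the SMARTS for a phenol: a hydroxyl oxygen attached to an aromatic carbon.
The molecule carries 3 separate instances of a hydroxyl group (-OH) meeting every constraint; each maps to a distinct set of atoms, giving 3 matches.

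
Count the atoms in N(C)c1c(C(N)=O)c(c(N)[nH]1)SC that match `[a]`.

5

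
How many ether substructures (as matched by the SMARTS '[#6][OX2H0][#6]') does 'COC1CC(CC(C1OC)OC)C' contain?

[#6][OX2H0][#6] is the SMARTS for an ether: an aliphatic oxygen bridging two carbons with no H on the oxygen.
The molecule carries 3 separate instances of a methoxy ether (-OCH3) meeting every constraint; each maps to a distinct set of atoms, giving 3 matches.

3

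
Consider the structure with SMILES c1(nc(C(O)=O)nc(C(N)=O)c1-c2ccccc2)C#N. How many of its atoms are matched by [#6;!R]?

3

The query [#6;!R] means: carbon not in any ring.
Check the 20 heavy atoms by environment: 2× n (aromatic, in 6-ring) → no; 10× c (aromatic, in 6-ring) → no; 3× C (acyclic) → match; 3× O (acyclic) → no; 2× N (acyclic) → no.
That gives 3 matching atoms.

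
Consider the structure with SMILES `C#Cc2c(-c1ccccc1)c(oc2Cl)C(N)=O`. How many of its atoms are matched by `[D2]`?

The query [D2] means: atom with exactly two heavy-atom neighbours.
Check the 17 heavy atoms by environment: 1× o (aromatic, D2) → match; 5× c (aromatic, D3) → no; 1× C (D3) → no; 1× O (D1) → no; 1× N (D1) → no; 5× c (aromatic, D2) → match; 1× C (D2) → match; 1× C (D1) → no; 1× Cl (D1) → no.
Summing the matching environments: 1 + 5 + 1 = 7 matching atoms.

7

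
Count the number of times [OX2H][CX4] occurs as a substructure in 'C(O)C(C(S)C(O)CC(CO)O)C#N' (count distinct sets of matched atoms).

4

[OX2H][CX4] is the SMARTS for an aliphatic alcohol: a hydroxyl oxygen bound to an sp3 (X4) carbon.
The molecule carries 4 separate instances of a hydroxyl group (-OH) meeting every constraint; each maps to a distinct set of atoms, giving 4 matches.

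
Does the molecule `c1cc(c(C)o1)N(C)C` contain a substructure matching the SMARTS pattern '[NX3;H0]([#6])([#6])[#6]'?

Yes

The pattern [NX3;H0]([#6])([#6])[#6] describes a trivalent nitrogen with no H, bonded to three carbons — a tertiary amine.
The molecule carries a dimethylamino group (-N(CH3)2), whose atoms satisfy every constraint of the query, so the pattern matches.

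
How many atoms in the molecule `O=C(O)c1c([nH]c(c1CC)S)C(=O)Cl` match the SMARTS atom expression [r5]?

Check the 14 heavy atoms by environment: 1× n (aromatic, in 5-ring) → match; 4× c (aromatic, in 5-ring) → match; 4× C (acyclic) → no; 3× O (acyclic) → no; 1× Cl (acyclic) → no; 1× S (acyclic) → no.
Summing the matching environments: 1 + 4 = 5 matching atoms.

5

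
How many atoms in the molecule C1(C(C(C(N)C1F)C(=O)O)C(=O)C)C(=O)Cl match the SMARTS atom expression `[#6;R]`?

5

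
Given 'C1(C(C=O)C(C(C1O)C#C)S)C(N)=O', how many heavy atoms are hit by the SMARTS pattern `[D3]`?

The query [D3] means: atom with exactly three heavy-atom neighbours.
Check the 14 heavy atoms by environment: 6× C (D3) → match; 3× O (D1) → no; 1× N (D1) → no; 1× S (D1) → no; 2× C (D2) → no; 1× C (D1) → no.
That gives 6 matching atoms.

6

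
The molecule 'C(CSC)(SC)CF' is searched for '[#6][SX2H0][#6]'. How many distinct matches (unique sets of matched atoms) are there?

2

[#6][SX2H0][#6] is the SMARTS for a thioether: an aliphatic sulfur bridging two carbons with no H on the sulfur.
The molecule carries 2 separate instances of a methylthio ether (-SCH3) meeting every constraint; each maps to a distinct set of atoms, giving 2 matches.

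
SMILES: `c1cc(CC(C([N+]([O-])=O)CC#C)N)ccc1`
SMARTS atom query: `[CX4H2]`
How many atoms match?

2

The query [CX4H2] means: sp3 carbon (X4) with exactly two hydrogens.
Check the 16 heavy atoms by environment: 2× C (H2, X4) → match; 2× C (H1, X4) → no; 1× N (charge +1, H0, X3) → no; 1× O (charge -1, H0, X1) → no; 1× O (H0, X1) → no; 1× N (H2, X3) → no; 1× c (aromatic, H0, X3) → no; 5× c (aromatic, H1, X3) → no; 1× C (H0, X2) → no; 1× C (H1, X2) → no.
That gives 2 matching atoms.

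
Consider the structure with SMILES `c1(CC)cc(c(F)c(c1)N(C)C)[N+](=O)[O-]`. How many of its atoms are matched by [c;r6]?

Check the 15 heavy atoms by environment: 6× c (aromatic, in 6-ring) → match; 1× N (charge +1, acyclic) → no; 1× O (charge -1, acyclic) → no; 1× O (acyclic) → no; 1× F (acyclic) → no; 4× C (acyclic) → no; 1× N (acyclic) → no.
That gives 6 matching atoms.

6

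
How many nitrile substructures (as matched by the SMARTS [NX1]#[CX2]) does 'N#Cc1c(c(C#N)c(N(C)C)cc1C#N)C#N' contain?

[NX1]#[CX2] is the SMARTS for a nitrile: a nitrogen triple-bonded to a two-connected carbon.
The molecule carries 4 separate instances of a nitrile (-C#N) meeting every constraint; each maps to a distinct set of atoms, giving 4 matches.

4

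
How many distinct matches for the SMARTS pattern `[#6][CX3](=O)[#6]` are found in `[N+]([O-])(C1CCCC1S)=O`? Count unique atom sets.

0

[#6][CX3](=O)[#6] is the SMARTS for a ketone: a carbonyl carbon (no H) flanked by two carbons.
No fragment in the molecule satisfies every constraint, giving 0 matches.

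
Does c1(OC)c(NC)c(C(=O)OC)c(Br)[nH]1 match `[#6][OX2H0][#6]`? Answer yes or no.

Yes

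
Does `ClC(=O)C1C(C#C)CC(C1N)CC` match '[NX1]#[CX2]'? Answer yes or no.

No

The pattern [NX1]#[CX2] describes a nitrogen triple-bonded to a two-connected carbon — a nitrile.
The closest candidate here is a primary amino group (-NH2), but the nitrogen is NX3 (three connections), not NX1 triple-bonded. No other fragment satisfies the full query, so there is no match.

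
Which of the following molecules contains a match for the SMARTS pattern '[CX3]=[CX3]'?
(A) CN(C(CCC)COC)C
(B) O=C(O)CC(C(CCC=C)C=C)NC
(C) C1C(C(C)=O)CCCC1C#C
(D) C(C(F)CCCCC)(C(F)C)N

B

[CX3]=[CX3] describes a non-aromatic C=C double bond between two sp2 carbons (an alkene).
(A) has an ethyl group (-CH2CH3) but its C-C bond is a single bond between CX4 carbons, not CX3=CX3.
(B) contains a vinyl group (-CH=CH2), which satisfies every atom and bond constraint.
(C) has an ethynyl group (-C#CH) but the C-C bond is a triple bond, not a double bond.
(D) has an ethyl group (-CH2CH3) but its C-C bond is a single bond between CX4 carbons, not CX3=CX3.
So the answer is (B).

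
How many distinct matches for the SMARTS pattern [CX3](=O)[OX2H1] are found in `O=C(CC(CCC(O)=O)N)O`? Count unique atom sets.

2

[CX3](=O)[OX2H1] is the SMARTS for a carboxylic acid: an sp2 carbon double-bonded to O and single-bonded to an -OH oxygen.
The molecule carries 2 separate instances of a carboxylic acid group (-C(=O)OH) meeting every constraint; each maps to a distinct set of atoms, giving 2 matches.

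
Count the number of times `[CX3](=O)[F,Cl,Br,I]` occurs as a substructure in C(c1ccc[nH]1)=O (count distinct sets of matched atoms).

0

[CX3](=O)[F,Cl,Br,I] is the SMARTS for an acyl halide: a carbonyl carbon bonded to a halogen.
No fragment in the molecule satisfies every constraint, giving 0 matches.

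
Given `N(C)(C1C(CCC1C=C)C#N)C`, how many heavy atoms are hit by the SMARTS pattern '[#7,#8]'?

2

Check the 12 heavy atoms by environment: 10× C → no; 2× N → match.
That gives 2 matching atoms.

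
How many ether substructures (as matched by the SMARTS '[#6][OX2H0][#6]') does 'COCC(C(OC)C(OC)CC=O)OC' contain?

4

[#6][OX2H0][#6] is the SMARTS for an ether: an aliphatic oxygen bridging two carbons with no H on the oxygen.
The molecule carries 4 separate instances of a methoxy ether (-OCH3) meeting every constraint; each maps to a distinct set of atoms, giving 4 matches.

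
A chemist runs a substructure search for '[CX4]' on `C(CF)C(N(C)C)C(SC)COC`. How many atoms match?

Check the 13 heavy atoms by environment: 9× C (X4) → match; 1× F (X1) → no; 1× O (X2) → no; 1× S (X2) → no; 1× N (X3) → no.
That gives 9 matching atoms.

9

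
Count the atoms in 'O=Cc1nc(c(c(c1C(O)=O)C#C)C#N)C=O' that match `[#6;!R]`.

Check the 17 heavy atoms by environment: 1× n (aromatic, in 6-ring) → no; 5× c (aromatic, in 6-ring) → no; 6× C (acyclic) → match; 4× O (acyclic) → no; 1× N (acyclic) → no.
That gives 6 matching atoms.

6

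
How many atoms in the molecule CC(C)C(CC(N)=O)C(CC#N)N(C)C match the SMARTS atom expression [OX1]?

1

The query [OX1] means: aliphatic oxygen with one total connection — typically a carbonyl =O or an oxide.
Check the 15 heavy atoms by environment: 9× C (X4) → no; 1× C (X3) → no; 1× O (X1) → match; 2× N (X3) → no; 1× C (X2) → no; 1× N (X1) → no.
That gives 1 matching atom.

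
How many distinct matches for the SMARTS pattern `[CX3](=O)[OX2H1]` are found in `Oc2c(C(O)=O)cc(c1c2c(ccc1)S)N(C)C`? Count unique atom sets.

[CX3](=O)[OX2H1] is the SMARTS for a carboxylic acid: an sp2 carbon double-bonded to O and single-bonded to an -OH oxygen.
Exactly one fragment in the molecule meets all constraints, giving 1 match.

1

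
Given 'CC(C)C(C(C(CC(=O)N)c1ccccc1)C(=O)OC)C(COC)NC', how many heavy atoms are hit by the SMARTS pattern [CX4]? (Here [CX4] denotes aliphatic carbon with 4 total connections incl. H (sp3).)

12

The query [CX4] means: C with X4: aliphatic carbon with exactly 4 total connections (bonds + H).
Check the 26 heavy atoms by environment: 12× C (X4) → match; 6× c (aromatic, X3) → no; 2× N (X3) → no; 2× C (X3) → no; 2× O (X1) → no; 2× O (X2) → no.
That gives 12 matching atoms.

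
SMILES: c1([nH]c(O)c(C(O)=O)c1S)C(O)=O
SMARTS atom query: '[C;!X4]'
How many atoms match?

2

The query [C;!X4] means: aliphatic carbon that does not have four total connections.
Check the 13 heavy atoms by environment: 1× n (aromatic, X3) → no; 4× c (aromatic, X3) → no; 3× O (X2) → no; 2× C (X3) → match; 2× O (X1) → no; 1× S (X2) → no.
That gives 2 matching atoms.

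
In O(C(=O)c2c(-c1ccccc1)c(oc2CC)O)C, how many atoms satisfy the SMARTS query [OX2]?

2

The query [OX2] means: aliphatic oxygen with two total connections — ether, hydroxyl, or ester single-bond O.
Check the 18 heavy atoms by environment: 1× o (aromatic, X2) → no; 10× c (aromatic, X3) → no; 1× C (X3) → no; 1× O (X1) → no; 2× O (X2) → match; 3× C (X4) → no.
That gives 2 matching atoms.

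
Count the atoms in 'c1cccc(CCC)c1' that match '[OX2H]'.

Check the 9 heavy atoms by environment: 2× C (H2, X4) → no; 1× C (H3, X4) → no; 1× c (aromatic, H0, X3) → no; 5× c (aromatic, H1, X3) → no.
No environment satisfies the query, so 0 matching atoms.

0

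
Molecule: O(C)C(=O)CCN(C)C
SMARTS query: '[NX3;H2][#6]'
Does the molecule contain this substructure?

The pattern [NX3;H2][#6] describes a trivalent nitrogen with two H attached to carbon — a primary amine.
The closest candidate here is a dimethylamino group (-N(CH3)2), but the nitrogen has H0, not H2. No other fragment satisfies the full query, so there is no match.

No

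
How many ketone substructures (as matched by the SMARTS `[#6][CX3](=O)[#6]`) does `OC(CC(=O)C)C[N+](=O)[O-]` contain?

1

[#6][CX3](=O)[#6] is the SMARTS for a ketone: a carbonyl carbon (no H) flanked by two carbons.
Exactly one fragment in the molecule meets all constraints, giving 1 match.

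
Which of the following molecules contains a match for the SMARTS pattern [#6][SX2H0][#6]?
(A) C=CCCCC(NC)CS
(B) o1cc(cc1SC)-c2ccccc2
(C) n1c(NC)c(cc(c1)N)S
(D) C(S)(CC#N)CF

[#6][SX2H0][#6] describes an aliphatic sulfur bridging two carbons with no H on the sulfur (a thioether).
(A) has a thiol (-SH) but the sulfur has H1, not H0 bridging two carbons.
(B) contains a methylthio ether (-SCH3), which satisfies every atom and bond constraint.
(C) has a thiol (-SH) but the sulfur has H1, not H0 bridging two carbons.
(D) has a thiol (-SH) but the sulfur has H1, not H0 bridging two carbons.
So the answer is (B).

B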